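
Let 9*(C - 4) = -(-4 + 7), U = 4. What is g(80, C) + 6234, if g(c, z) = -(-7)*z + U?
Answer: 18791/3 ≈ 6263.7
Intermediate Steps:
C = 11/3 (C = 4 + (-(-4 + 7))/9 = 4 + (-1*3)/9 = 4 + (⅑)*(-3) = 4 - ⅓ = 11/3 ≈ 3.6667)
g(c, z) = 4 + 7*z (g(c, z) = -(-7)*z + 4 = 7*z + 4 = 4 + 7*z)
g(80, C) + 6234 = (4 + 7*(11/3)) + 6234 = (4 + 77/3) + 6234 = 89/3 + 6234 = 18791/3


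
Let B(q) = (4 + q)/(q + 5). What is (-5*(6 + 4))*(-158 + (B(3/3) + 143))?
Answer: 2125/3 ≈ 708.33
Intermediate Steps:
B(q) = (4 + q)/(5 + q)
(-5*(6 + 4))*(-158 + (B(3/3) + 143)) = (-5*(6 + 4))*(-158 + ((4 + 3/3)/(5 + 3/3) + 143)) = (-5*10)*(-158 + ((4 + 3*(⅓))/(5 + 3*(⅓)) + 143)) = -50*(-158 + ((4 + 1)/(5 + 1) + 143)) = -50*(-158 + (5/6 + 143)) = -50*(-158 + ((⅙)*5 + 143)) = -50*(-158 + (⅚ + 143)) = -50*(-158 + 863/6) = -50*(-85/6) = 2125/3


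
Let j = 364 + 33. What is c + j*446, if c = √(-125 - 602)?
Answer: 177062 + I*√727 ≈ 1.7706e+5 + 26.963*I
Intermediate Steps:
c = I*√727 (c = √(-727) = I*√727 ≈ 26.963*I)
j = 397
c + j*446 = I*√727 + 397*446 = I*√727 + 177062 = 177062 + I*√727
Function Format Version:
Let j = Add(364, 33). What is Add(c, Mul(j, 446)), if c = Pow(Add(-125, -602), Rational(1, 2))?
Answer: Add(177062, Mul(I, Pow(727, Rational(1, 2)))) ≈ Add(1.7706e+5, Mul(26.963, I))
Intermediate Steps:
c = Mul(I, Pow(727, Rational(1, 2))) (c = Pow(-727, Rational(1, 2)) = Mul(I, Pow(727, Rational(1, 2))) ≈ Mul(26.963, I))
j = 397
Add(c, Mul(j, 446)) = Add(Mul(I, Pow(727, Rational(1, 2))), Mul(397, 446)) = Add(Mul(I, Pow(727, Rational(1, 2))), 177062) = Add(177062, Mul(I, Pow(727, Rational(1, 2))))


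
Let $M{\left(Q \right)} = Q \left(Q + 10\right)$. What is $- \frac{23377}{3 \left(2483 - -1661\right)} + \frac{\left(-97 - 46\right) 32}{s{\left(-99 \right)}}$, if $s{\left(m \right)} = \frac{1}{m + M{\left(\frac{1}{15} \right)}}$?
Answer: $\frac{419534419781}{932400} \approx 4.4995 \cdot 10^{5}$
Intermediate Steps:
$M{\left(Q \right)} = Q \left(10 + Q\right)$
$s{\left(m \right)} = \frac{1}{\frac{151}{225} + m}$ ($s{\left(m \right)} = \frac{1}{m + \frac{10 + \frac{1}{15}}{15}} = \frac{1}{m + \frac{1}{15} \cdot \frac{151}{15}} = \frac{1}{m + \frac{151}{225}} = \frac{1}{\frac{151}{225} + m}$)
$- \frac{23377}{3 \left(2483 - -1661\right)} + \frac{\left(-97 - 46\right) 32}{s{\left(-99 \right)}} = - \frac{23377}{3 \left(2483 - -1661\right)} + \frac{\left(-97 - 46\right) 32}{225 \frac{1}{151 + 225 \left(-99\right)}} = - \frac{23377}{3 \left(2483 + 1661\right)} + \frac{\left(-143\right) 32}{225 \frac{1}{151 - 22275}} = - \frac{23377}{3 \cdot 4144} - \frac{4576}{225 \frac{1}{-22124}} = - \frac{23377}{12432} - \frac{4576}{225 \left(- \frac{1}{22124}\right)} = \left(-23377\right) \frac{1}{12432} - \frac{4576}{- \frac{225}{22124}} = - \frac{23377}{12432} - - \frac{101239424}{225} = - \frac{23377}{12432} + \frac{101239424}{225} = \frac{419534419781}{932400}$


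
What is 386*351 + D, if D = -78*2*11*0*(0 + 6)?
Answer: 135486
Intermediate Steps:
D = 0 (D = -1716*0*6 = -1716*0 = -78*0 = 0)
386*351 + D = 386*351 + 0 = 135486 + 0 = 135486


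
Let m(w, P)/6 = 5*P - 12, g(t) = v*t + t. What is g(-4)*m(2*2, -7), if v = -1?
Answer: 0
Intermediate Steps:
g(t) = 0 (g(t) = -t + t = 0)
m(w, P) = -72 + 30*P (m(w, P) = 6*(5*P - 12) = 6*(-12 + 5*P) = -72 + 30*P)
g(-4)*m(2*2, -7) = 0*(-72 + 30*(-7)) = 0*(-72 - 210) = 0*(-282) = 0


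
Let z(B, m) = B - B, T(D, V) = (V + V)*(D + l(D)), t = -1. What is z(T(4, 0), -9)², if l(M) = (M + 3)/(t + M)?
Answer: 0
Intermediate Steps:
l(M) = (3 + M)/(-1 + M) (l(M) = (M + 3)/(-1 + M) = (3 + M)/(-1 + M))
T(D, V) = 2*V*(D + (3 + D)/(-1 + D)) (T(D, V) = (V + V)*(D + (3 + D)/(-1 + D)) = (2*V)*(D + (3 + D)/(-1 + D)) = 2*V*(D + (3 + D)/(-1 + D)))
z(B, m) = 0
z(T(4, 0), -9)² = 0² = 0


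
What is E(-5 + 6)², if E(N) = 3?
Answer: 9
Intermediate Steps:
E(-5 + 6)² = 3² = 9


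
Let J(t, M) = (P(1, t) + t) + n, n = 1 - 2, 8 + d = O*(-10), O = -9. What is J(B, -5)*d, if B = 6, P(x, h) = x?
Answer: 492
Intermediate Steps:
d = 82 (d = -8 - 9*(-10) = -8 + 90 = 82)
n = -1
J(t, M) = t (J(t, M) = (1 + t) - 1 = t)
J(B, -5)*d = 6*82 = 492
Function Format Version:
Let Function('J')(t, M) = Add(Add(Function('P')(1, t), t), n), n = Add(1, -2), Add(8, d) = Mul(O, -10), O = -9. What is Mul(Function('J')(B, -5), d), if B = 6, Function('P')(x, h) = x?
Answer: 492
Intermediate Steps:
d = 82 (d = Add(-8, Mul(-9, -10)) = Add(-8, 90) = 82)
n = -1
Function('J')(t, M) = t (Function('J')(t, M) = Add(Add(1, t), -1) = t)
Mul(Function('J')(B, -5), d) = Mul(6, 82) = 492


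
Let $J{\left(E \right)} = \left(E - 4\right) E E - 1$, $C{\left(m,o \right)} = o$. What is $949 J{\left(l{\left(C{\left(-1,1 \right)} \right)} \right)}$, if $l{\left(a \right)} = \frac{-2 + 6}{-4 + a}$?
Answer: $- \frac{268567}{27} \approx -9946.9$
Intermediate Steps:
$l{\left(a \right)} = \frac{4}{-4 + a}$
$J{\left(E \right)} = -1 + E^{2} \left(-4 + E\right)$ ($J{\left(E \right)} = \left(-4 + E\right) E E - 1 = E \left(-4 + E\right) E - 1 = E^{2} \left(-4 + E\right) - 1 = -1 + E^{2} \left(-4 + E\right)$)
$949 J{\left(l{\left(C{\left(-1,1 \right)} \right)} \right)} = 949 \left(-1 + \left(\frac{4}{-4 + 1}\right)^{3} - 4 \left(\frac{4}{-4 + 1}\right)^{2}\right) = 949 \left(-1 + \left(\frac{4}{-3}\right)^{3} - 4 \left(\frac{4}{-3}\right)^{2}\right) = 949 \left(-1 + \left(4 \left(- \frac{1}{3}\right)\right)^{3} - 4 \left(4 \left(- \frac{1}{3}\right)\right)^{2}\right) = 949 \left(-1 + \left(- \frac{4}{3}\right)^{3} - 4 \left(- \frac{4}{3}\right)^{2}\right) = 949 \left(-1 - \frac{64}{27} - \frac{64}{9}\right) = 949 \left(- \frac{283}{27}\right) = - \frac{268567}{27}$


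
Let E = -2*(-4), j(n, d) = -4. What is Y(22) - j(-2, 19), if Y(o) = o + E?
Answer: 34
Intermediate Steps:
E = 8
Y(o) = 8 + o (Y(o) = o + 8 = 8 + o)
Y(22) - j(-2, 19) = (8 + 22) - 1*(-4) = 30 + 4 = 34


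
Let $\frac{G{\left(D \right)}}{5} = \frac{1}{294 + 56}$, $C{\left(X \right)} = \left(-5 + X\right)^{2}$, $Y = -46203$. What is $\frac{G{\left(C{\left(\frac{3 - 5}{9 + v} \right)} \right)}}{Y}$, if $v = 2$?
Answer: $- \frac{1}{3234210} \approx -3.0919 \cdot 10^{-7}$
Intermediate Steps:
$G{\left(D \right)} = \frac{1}{70}$ ($G{\left(D \right)} = \frac{5}{294 + 56} = \frac{5}{350} = 5 \cdot \frac{1}{350} = \frac{1}{70}$)
$\frac{G{\left(C{\left(\frac{3 - 5}{9 + v} \right)} \right)}}{Y} = \frac{1}{70 \left(-46203\right)} = \frac{1}{70} \left(- \frac{1}{46203}\right) = - \frac{1}{3234210}$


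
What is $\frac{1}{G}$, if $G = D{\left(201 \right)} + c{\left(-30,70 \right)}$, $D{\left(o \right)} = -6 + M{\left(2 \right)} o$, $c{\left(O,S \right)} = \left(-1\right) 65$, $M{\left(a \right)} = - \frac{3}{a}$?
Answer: $- \frac{2}{745} \approx -0.0026846$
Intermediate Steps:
$c{\left(O,S \right)} = -65$
$D{\left(o \right)} = -6 - \frac{3 o}{2}$ ($D{\left(o \right)} = -6 + - \frac{3}{2} o = -6 + \left(-3\right) \frac{1}{2} o = -6 - \frac{3 o}{2}$)
$G = - \frac{745}{2}$ ($G = \left(-6 - \frac{603}{2}\right) - 65 = - \frac{615}{2} - 65 = - \frac{745}{2} \approx -372.5$)
$\frac{1}{G} = \frac{1}{- \frac{745}{2}} = - \frac{2}{745}$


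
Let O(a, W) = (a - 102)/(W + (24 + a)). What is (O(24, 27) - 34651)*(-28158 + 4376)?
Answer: 20602370382/25 ≈ 8.2409e+8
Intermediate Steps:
O(a, W) = (-102 + a)/(24 + W + a)
(O(24, 27) - 34651)*(-28158 + 4376) = ((-102 + 24)/(24 + 27 + 24) - 34651)*(-28158 + 4376) = (-78/75 - 34651)*(-23782) = ((1/75)*(-78) - 34651)*(-23782) = (-26/25 - 34651)*(-23782) = -866301/25*(-23782) = 20602370382/25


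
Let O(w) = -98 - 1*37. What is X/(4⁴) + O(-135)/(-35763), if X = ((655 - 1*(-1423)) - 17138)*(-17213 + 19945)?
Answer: -30654791175/190736 ≈ -1.6072e+5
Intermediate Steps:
X = -41143920 (X = ((655 + 1423) - 17138)*2732 = (2078 - 17138)*2732 = -15060*2732 = -41143920)
O(w) = -135 (O(w) = -98 - 37 = -135)
X/(4⁴) + O(-135)/(-35763) = -41143920/(4⁴) - 135/(-35763) = -41143920/256 - 135*(-1/35763) = -41143920*1/256 + 45/11921 = -2571495/16 + 45/11921 = -30654791175/190736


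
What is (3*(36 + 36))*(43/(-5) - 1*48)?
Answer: -61128/5 ≈ -12226.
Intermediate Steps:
(3*(36 + 36))*(43/(-5) - 1*48) = (3*72)*(43*(-1/5) - 48) = 216*(-43/5 - 48) = 216*(-283/5) = -61128/5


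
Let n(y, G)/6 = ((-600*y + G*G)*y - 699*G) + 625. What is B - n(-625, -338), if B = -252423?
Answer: 1832991255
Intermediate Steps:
n(y, G) = 3750 - 4194*G + 6*y*(G² - 600*y) (n(y, G) = 6*(((-600*y + G*G)*y - 699*G) + 625) = 6*(((-600*y + G²)*y - 699*G) + 625) = 6*(((G² - 600*y)*y - 699*G) + 625) = 6*((y*(G² - 600*y) - 699*G) + 625) = 6*((-699*G + y*(G² - 600*y)) + 625) = 6*(625 - 699*G + y*(G² - 600*y)) = 3750 - 4194*G + 6*y*(G² - 600*y))
B - n(-625, -338) = -252423 - (3750 - 4194*(-338) - 3600*(-625)² + 6*(-625)*(-338)²) = -252423 - (3750 + 1417572 - 3600*390625 + 6*(-625)*114244) = -252423 - (3750 + 1417572 - 1406250000 - 428415000) = -252423 - 1*(-1833243678) = -252423 + 1833243678 = 1832991255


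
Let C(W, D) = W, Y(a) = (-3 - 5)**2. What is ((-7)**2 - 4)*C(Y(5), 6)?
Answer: 2880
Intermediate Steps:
Y(a) = 64 (Y(a) = (-8)**2 = 64)
((-7)**2 - 4)*C(Y(5), 6) = ((-7)**2 - 4)*64 = (49 - 4)*64 = 45*64 = 2880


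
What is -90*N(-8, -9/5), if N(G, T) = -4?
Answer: 360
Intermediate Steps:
-90*N(-8, -9/5) = -90*(-4) = 360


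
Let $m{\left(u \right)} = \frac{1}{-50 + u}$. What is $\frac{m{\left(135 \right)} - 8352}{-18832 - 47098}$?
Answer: $\frac{709919}{5604050} \approx 0.12668$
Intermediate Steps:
$\frac{m{\left(135 \right)} - 8352}{-18832 - 47098} = \frac{\frac{1}{-50 + 135} - 8352}{-18832 - 47098} = \frac{\frac{1}{85} - 8352}{-65930} = \left(\frac{1}{85} - 8352\right) \left(- \frac{1}{65930}\right) = \left(- \frac{709919}{85}\right) \left(- \frac{1}{65930}\right) = \frac{709919}{5604050}$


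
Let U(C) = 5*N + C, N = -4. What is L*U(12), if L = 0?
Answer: 0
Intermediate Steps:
U(C) = -20 + C (U(C) = 5*(-4) + C = -20 + C)
L*U(12) = 0*(-20 + 12) = 0*(-8) = 0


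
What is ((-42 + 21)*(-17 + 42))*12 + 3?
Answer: -6297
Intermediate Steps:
((-42 + 21)*(-17 + 42))*12 + 3 = -21*25*12 + 3 = -525*12 + 3 = -6300 + 3 = -6297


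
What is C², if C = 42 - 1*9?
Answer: 1089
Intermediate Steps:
C = 33 (C = 42 - 9 = 33)
C² = 33² = 1089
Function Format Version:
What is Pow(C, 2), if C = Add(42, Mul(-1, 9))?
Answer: 1089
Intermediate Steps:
C = 33 (C = Add(42, -9) = 33)
Pow(C, 2) = Pow(33, 2) = 1089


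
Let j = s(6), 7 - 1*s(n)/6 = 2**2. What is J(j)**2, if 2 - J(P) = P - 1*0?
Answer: 256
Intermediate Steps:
s(n) = 18 (s(n) = 42 - 6*2**2 = 42 - 6*4 = 42 - 24 = 18)
j = 18
J(P) = 2 - P (J(P) = 2 - (P - 1*0) = 2 - (P + 0) = 2 - P)
J(j)**2 = (2 - 1*18)**2 = (2 - 18)**2 = (-16)**2 = 256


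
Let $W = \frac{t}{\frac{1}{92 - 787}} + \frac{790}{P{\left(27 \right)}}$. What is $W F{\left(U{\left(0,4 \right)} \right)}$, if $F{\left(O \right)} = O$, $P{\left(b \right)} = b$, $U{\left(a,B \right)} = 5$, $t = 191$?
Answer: $- \frac{17916625}{27} \approx -6.6358 \cdot 10^{5}$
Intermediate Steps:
$W = - \frac{3583325}{27}$ ($W = \frac{191}{\frac{1}{92 - 787}} + \frac{790}{27} = \frac{191}{\frac{1}{-695}} + 790 \cdot \frac{1}{27} = \frac{191}{- \frac{1}{695}} + \frac{790}{27} = 191 \left(-695\right) + \frac{790}{27} = -132745 + \frac{790}{27} = - \frac{3583325}{27} \approx -1.3272 \cdot 10^{5}$)
$W F{\left(U{\left(0,4 \right)} \right)} = \left(- \frac{3583325}{27}\right) 5 = - \frac{17916625}{27}$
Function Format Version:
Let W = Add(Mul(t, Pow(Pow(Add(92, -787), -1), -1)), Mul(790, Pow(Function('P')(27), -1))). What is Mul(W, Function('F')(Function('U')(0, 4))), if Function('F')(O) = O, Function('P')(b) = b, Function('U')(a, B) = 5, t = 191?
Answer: Rational(-17916625, 27) ≈ -6.6358e+5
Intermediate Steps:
W = Rational(-3583325, 27) (W = Add(Mul(191, Pow(Pow(Add(92, -787), -1), -1)), Mul(790, Pow(27, -1))) = Add(Mul(191, Pow(Pow(-695, -1), -1)), Mul(790, Rational(1, 27))) = Add(Mul(191, Pow(Rational(-1, 695), -1)), Rational(790, 27)) = Add(Mul(191, -695), Rational(790, 27)) = Add(-132745, Rational(790, 27)) = Rational(-3583325, 27) ≈ -1.3272e+5)
Mul(W, Function('F')(Function('U')(0, 4))) = Mul(Rational(-3583325, 27), 5) = Rational(-17916625, 27)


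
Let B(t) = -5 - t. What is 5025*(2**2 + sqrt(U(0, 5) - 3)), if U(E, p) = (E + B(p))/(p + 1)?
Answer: 20100 + 1675*I*sqrt(42) ≈ 20100.0 + 10855.0*I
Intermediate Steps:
U(E, p) = (-5 + E - p)/(1 + p) (U(E, p) = (E + (-5 - p))/(p + 1) = (-5 + E - p)/(1 + p))
5025*(2**2 + sqrt(U(0, 5) - 3)) = 5025*(2**2 + sqrt((-5 + 0 - 1*5)/(1 + 5) - 3)) = 5025*(4 + sqrt((-5 + 0 - 5)/6 - 3)) = 5025*(4 + sqrt((1/6)*(-10) - 3)) = 5025*(4 + sqrt(-5/3 - 3)) = 5025*(4 + sqrt(-14/3)) = 5025*(4 + I*sqrt(42)/3) = 20100 + 1675*I*sqrt(42)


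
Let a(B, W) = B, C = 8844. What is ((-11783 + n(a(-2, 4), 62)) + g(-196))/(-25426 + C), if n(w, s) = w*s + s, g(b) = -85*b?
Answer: -4815/16582 ≈ -0.29038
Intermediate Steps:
n(w, s) = s + s*w (n(w, s) = s*w + s = s + s*w)
((-11783 + n(a(-2, 4), 62)) + g(-196))/(-25426 + C) = ((-11783 + 62*(1 - 2)) - 85*(-196))/(-25426 + 8844) = ((-11783 + 62*(-1)) + 16660)/(-16582) = ((-11783 - 62) + 16660)*(-1/16582) = (-11845 + 16660)*(-1/16582) = 4815*(-1/16582) = -4815/16582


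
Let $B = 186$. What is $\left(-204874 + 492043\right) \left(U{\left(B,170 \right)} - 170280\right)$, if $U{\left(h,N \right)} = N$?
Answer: $-48850318590$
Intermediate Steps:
$\left(-204874 + 492043\right) \left(U{\left(B,170 \right)} - 170280\right) = \left(-204874 + 492043\right) \left(170 - 170280\right) = 287169 \left(-170110\right) = -48850318590$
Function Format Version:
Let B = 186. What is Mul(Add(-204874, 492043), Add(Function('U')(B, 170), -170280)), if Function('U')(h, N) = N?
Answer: -48850318590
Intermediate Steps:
Mul(Add(-204874, 492043), Add(Function('U')(B, 170), -170280)) = Mul(Add(-204874, 492043), Add(170, -170280)) = Mul(287169, -170110) = -48850318590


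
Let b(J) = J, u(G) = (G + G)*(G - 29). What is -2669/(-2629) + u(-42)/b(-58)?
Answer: -7762277/76241 ≈ -101.81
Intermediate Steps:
u(G) = 2*G*(-29 + G) (u(G) = (2*G)*(-29 + G) = 2*G*(-29 + G))
-2669/(-2629) + u(-42)/b(-58) = -2669/(-2629) + (2*(-42)*(-29 - 42))/(-58) = -2669*(-1/2629) + (2*(-42)*(-71))*(-1/58) = 2669/2629 + 5964*(-1/58) = 2669/2629 - 2982/29 = -7762277/76241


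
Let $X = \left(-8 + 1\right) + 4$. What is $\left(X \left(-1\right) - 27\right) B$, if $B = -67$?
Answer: $1608$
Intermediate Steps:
$X = -3$ ($X = -7 + 4 = -3$)
$\left(X \left(-1\right) - 27\right) B = \left(\left(-3\right) \left(-1\right) - 27\right) \left(-67\right) = \left(3 - 27\right) \left(-67\right) = \left(-24\right) \left(-67\right) = 1608$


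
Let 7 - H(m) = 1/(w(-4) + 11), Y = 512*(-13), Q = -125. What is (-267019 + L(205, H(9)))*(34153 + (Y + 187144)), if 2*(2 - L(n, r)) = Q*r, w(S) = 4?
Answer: -57219784797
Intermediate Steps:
Y = -6656
H(m) = 104/15 (H(m) = 7 - 1/(4 + 11) = 7 - 1/15 = 104/15)
L(n, r) = 2 + 125*r/2 (L(n, r) = 2 - (-125)*r/2 = 2 + 125*r/2)
(-267019 + L(205, H(9)))*(34153 + (Y + 187144)) = (-267019 + (2 + (125/2)*(104/15)))*(34153 + (-6656 + 187144)) = (-267019 + (2 + 1300/3))*(34153 + 180488) = (-267019 + 1306/3)*214641 = -799751/3*214641 = -57219784797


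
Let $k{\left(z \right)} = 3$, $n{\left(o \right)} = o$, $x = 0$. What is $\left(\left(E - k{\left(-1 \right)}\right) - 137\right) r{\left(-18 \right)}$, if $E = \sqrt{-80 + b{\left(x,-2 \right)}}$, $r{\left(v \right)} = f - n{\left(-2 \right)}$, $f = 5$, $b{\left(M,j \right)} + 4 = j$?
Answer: $-980 + 7 i \sqrt{86} \approx -980.0 + 64.915 i$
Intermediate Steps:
$b{\left(M,j \right)} = -4 + j$
$r{\left(v \right)} = 7$ ($r{\left(v \right)} = 5 - -2 = 5 + 2 = 7$)
$E = i \sqrt{86}$ ($E = \sqrt{-80 - 6} = \sqrt{-86} = i \sqrt{86} \approx 9.2736 i$)
$\left(\left(E - k{\left(-1 \right)}\right) - 137\right) r{\left(-18 \right)} = \left(\left(i \sqrt{86} - 3\right) - 137\right) 7 = \left(\left(-3 + i \sqrt{86}\right) - 137\right) 7 = \left(-140 + i \sqrt{86}\right) 7 = -980 + 7 i \sqrt{86}$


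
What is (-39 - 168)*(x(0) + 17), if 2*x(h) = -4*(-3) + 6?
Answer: -5382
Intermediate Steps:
x(h) = 9 (x(h) = (-4*(-3) + 6)/2 = (12 + 6)/2 = (1/2)*18 = 9)
(-39 - 168)*(x(0) + 17) = (-39 - 168)*(9 + 17) = -207*26 = -5382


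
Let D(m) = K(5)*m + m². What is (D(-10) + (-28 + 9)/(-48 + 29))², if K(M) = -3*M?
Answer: 63001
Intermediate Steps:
D(m) = m² - 15*m (D(m) = (-3*5)*m + m² = -15*m + m² = m² - 15*m)
(D(-10) + (-28 + 9)/(-48 + 29))² = (-10*(-15 - 10) + (-28 + 9)/(-48 + 29))² = (-10*(-25) - 19/(-19))² = (250 - 19*(-1/19))² = (250 + 1)² = 251² = 63001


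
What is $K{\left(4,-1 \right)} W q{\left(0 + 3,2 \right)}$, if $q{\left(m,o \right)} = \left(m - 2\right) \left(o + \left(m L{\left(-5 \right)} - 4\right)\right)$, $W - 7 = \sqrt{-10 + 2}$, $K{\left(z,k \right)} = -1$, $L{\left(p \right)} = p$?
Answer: $119 + 34 i \sqrt{2} \approx 119.0 + 48.083 i$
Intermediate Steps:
$W = 7 + 2 i \sqrt{2}$ ($W = 7 + \sqrt{-10 + 2} = 7 + \sqrt{-8} = 7 + 2 i \sqrt{2} \approx 7.0 + 2.8284 i$)
$q{\left(m,o \right)} = \left(-2 + m\right) \left(-4 + o - 5 m\right)$ ($q{\left(m,o \right)} = \left(m - 2\right) \left(o + \left(m \left(-5\right) - 4\right)\right) = \left(-2 + m\right) \left(o - \left(4 + 5 m\right)\right) = \left(-2 + m\right) \left(-4 + o - 5 m\right)$)
$K{\left(4,-1 \right)} W q{\left(0 + 3,2 \right)} = - (7 + 2 i \sqrt{2}) \left(8 - 5 \left(0 + 3\right)^{2} - 4 + 6 \left(0 + 3\right) + \left(0 + 3\right) 2\right) = \left(-7 - 2 i \sqrt{2}\right) \left(8 - 5 \cdot 3^{2} - 4 + 6 \cdot 3 + 3 \cdot 2\right) = \left(-7 - 2 i \sqrt{2}\right) \left(8 - 45 - 4 + 18 + 6\right) = \left(-7 - 2 i \sqrt{2}\right) \left(-17\right) = 119 + 34 i \sqrt{2}$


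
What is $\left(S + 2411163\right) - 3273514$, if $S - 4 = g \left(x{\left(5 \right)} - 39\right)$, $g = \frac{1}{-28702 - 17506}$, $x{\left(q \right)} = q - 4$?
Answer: $- \frac{1048613951}{1216} \approx -8.6235 \cdot 10^{5}$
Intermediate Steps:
$x{\left(q \right)} = -4 + q$ ($x{\left(q \right)} = q - 4 = -4 + q$)
$g = - \frac{1}{46208}$ ($g = \frac{1}{-46208} = - \frac{1}{46208} \approx -2.1641 \cdot 10^{-5}$)
$S = \frac{4865}{1216}$ ($S = 4 - \frac{\left(-4 + 5\right) - 39}{46208} = 4 - \frac{1 - 39}{46208} = 4 - - \frac{1}{1216} = 4 + \frac{1}{1216} = \frac{4865}{1216} \approx 4.0008$)
$\left(S + 2411163\right) - 3273514 = \left(\frac{4865}{1216} + 2411163\right) - 3273514 = \frac{2931979073}{1216} - 3273514 = - \frac{1048613951}{1216}$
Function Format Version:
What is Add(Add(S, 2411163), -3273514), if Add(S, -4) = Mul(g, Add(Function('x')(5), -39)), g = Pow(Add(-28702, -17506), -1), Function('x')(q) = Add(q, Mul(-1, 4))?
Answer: Rational(-1048613951, 1216) ≈ -8.6235e+5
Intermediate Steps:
Function('x')(q) = Add(-4, q) (Function('x')(q) = Add(q, -4) = Add(-4, q))
g = Rational(-1, 46208) (g = Pow(-46208, -1) = Rational(-1, 46208) ≈ -2.1641e-5)
S = Rational(4865, 1216) (S = Add(4, Mul(Rational(-1, 46208), Add(Add(-4, 5), -39))) = Add(4, Mul(Rational(-1, 46208), Add(1, -39))) = Add(4, Mul(Rational(-1, 46208), -38)) = Add(4, Rational(1, 1216)) = Rational(4865, 1216) ≈ 4.0008)
Add(Add(S, 2411163), -3273514) = Add(Add(Rational(4865, 1216), 2411163), -3273514) = Add(Rational(2931979073, 1216), -3273514) = Rational(-1048613951, 1216)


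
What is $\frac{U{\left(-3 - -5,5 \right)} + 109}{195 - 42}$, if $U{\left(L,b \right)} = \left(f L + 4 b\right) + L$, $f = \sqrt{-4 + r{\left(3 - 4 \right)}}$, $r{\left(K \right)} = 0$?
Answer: $\frac{131}{153} + \frac{4 i}{153} \approx 0.85621 + 0.026144 i$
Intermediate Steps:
$f = 2 i$ ($f = \sqrt{-4 + 0} = \sqrt{-4} = 2 i \approx 2.0 i$)
$U{\left(L,b \right)} = L + 4 b + 2 i L$ ($U{\left(L,b \right)} = \left(2 i L + 4 b\right) + L = \left(4 b + 2 i L\right) + L = L + 4 b + 2 i L$)
$\frac{U{\left(-3 - -5,5 \right)} + 109}{195 - 42} = \frac{\left(\left(-3 - -5\right) + 4 \cdot 5 + 2 i \left(-3 - -5\right)\right) + 109}{195 - 42} = \frac{\left(\left(-3 + 5\right) + 20 + 2 i \left(-3 + 5\right)\right) + 109}{153} = \left(\left(2 + 20 + 2 i 2\right) + 109\right) \frac{1}{153} = \left(\left(2 + 20 + 4 i\right) + 109\right) \frac{1}{153} = \left(\left(22 + 4 i\right) + 109\right) \frac{1}{153} = \left(131 + 4 i\right) \frac{1}{153} = \frac{131}{153} + \frac{4 i}{153}$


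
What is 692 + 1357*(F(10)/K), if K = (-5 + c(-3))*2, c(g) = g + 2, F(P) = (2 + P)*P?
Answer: -12878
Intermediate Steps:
F(P) = P*(2 + P)
c(g) = 2 + g
K = -12 (K = (-5 + (2 - 3))*2 = (-5 - 1)*2 = -6*2 = -12)
692 + 1357*(F(10)/K) = 692 + 1357*((10*(2 + 10))/(-12)) = 692 + 1357*((10*12)*(-1/12)) = 692 + 1357*(120*(-1/12)) = 692 + 1357*(-10) = 692 - 13570 = -12878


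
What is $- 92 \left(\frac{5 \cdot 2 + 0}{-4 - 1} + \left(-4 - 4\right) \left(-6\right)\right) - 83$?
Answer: $-4315$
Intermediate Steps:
$- 92 \left(\frac{5 \cdot 2 + 0}{-4 - 1} + \left(-4 - 4\right) \left(-6\right)\right) - 83 = - 92 \left(\frac{10 + 0}{-5} - -48\right) - 83 = - 92 \left(10 \left(- \frac{1}{5}\right) + 48\right) - 83 = - 92 \left(-2 + 48\right) - 83 = \left(-92\right) 46 - 83 = -4232 - 83 = -4315$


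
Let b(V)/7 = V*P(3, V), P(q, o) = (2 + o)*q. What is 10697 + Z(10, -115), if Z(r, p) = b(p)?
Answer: 283592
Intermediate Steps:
P(q, o) = q*(2 + o)
b(V) = 7*V*(6 + 3*V) (b(V) = 7*(V*(3*(2 + V))) = 7*(V*(6 + 3*V)) = 7*V*(6 + 3*V))
Z(r, p) = 21*p*(2 + p)
10697 + Z(10, -115) = 10697 + 21*(-115)*(2 - 115) = 10697 + 21*(-115)*(-113) = 10697 + 272895 = 283592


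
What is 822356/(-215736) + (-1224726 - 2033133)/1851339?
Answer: -185441433659/33283372542 ≈ -5.5716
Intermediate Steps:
822356/(-215736) + (-1224726 - 2033133)/1851339 = 822356*(-1/215736) - 3257859*1/1851339 = -205589/53934 - 1085953/617113 = -185441433659/33283372542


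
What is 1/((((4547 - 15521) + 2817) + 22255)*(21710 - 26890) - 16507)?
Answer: -1/73044147 ≈ -1.3690e-8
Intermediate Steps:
1/((((4547 - 15521) + 2817) + 22255)*(21710 - 26890) - 16507) = 1/(((-10974 + 2817) + 22255)*(-5180) - 16507) = 1/((-8157 + 22255)*(-5180) - 16507) = 1/(14098*(-5180) - 16507) = 1/(-73027640 - 16507) = 1/(-73044147) = -1/73044147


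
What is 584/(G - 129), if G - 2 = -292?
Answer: -584/419 ≈ -1.3938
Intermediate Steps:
G = -290 (G = 2 - 292 = -290)
584/(G - 129) = 584/(-290 - 129) = 584/(-419) = 584*(-1/419) = -584/419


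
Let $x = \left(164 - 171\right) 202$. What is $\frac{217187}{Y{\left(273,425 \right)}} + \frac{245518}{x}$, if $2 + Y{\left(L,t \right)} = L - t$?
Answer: $- \frac{24636585}{15554} \approx -1583.9$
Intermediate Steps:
$Y{\left(L,t \right)} = -2 + L - t$ ($Y{\left(L,t \right)} = -2 + \left(L - t\right) = -2 + L - t$)
$x = -1414$ ($x = \left(-7\right) 202 = -1414$)
$\frac{217187}{Y{\left(273,425 \right)}} + \frac{245518}{x} = \frac{217187}{-2 + 273 - 425} + \frac{245518}{-1414} = \frac{217187}{-2 + 273 - 425} + 245518 \left(- \frac{1}{1414}\right) = \frac{217187}{-154} - \frac{17537}{101} = 217187 \left(- \frac{1}{154}\right) - \frac{17537}{101} = - \frac{217187}{154} - \frac{17537}{101} = - \frac{24636585}{15554}$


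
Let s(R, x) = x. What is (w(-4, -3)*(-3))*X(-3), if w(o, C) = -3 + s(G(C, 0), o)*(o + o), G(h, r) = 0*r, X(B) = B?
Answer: 261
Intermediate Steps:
G(h, r) = 0
w(o, C) = -3 + 2*o**2 (w(o, C) = -3 + o*(o + o) = -3 + o*(2*o) = -3 + 2*o**2)
(w(-4, -3)*(-3))*X(-3) = ((-3 + 2*(-4)**2)*(-3))*(-3) = ((-3 + 2*16)*(-3))*(-3) = ((-3 + 32)*(-3))*(-3) = (29*(-3))*(-3) = -87*(-3) = 261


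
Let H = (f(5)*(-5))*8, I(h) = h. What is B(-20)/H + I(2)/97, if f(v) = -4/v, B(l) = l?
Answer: -469/776 ≈ -0.60438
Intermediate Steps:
H = 32 (H = (-4/5*(-5))*8 = (-4*⅕*(-5))*8 = -⅘*(-5)*8 = 4*8 = 32)
B(-20)/H + I(2)/97 = -20/32 + 2/97 = -20*1/32 + 2*(1/97) = -5/8 + 2/97 = -469/776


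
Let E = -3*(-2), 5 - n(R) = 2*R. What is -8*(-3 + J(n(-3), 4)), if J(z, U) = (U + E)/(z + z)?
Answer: 224/11 ≈ 20.364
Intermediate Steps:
n(R) = 5 - 2*R
E = 6
J(z, U) = (6 + U)/(2*z) (J(z, U) = (U + 6)/(z + z) = (6 + U)/((2*z)) = (6 + U)*(1/(2*z)) = (6 + U)/(2*z))
-8*(-3 + J(n(-3), 4)) = -8*(-3 + (6 + 4)/(2*(5 - 2*(-3)))) = -8*(-3 + (½)*10/(5 + 6)) = -8*(-3 + (½)*10/11) = -8*(-3 + (½)*(1/11)*10) = -8*(-3 + 5/11) = -8*(-28/11) = 224/11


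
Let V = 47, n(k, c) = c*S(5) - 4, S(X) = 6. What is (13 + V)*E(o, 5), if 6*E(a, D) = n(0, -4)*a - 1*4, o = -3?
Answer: 800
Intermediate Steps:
n(k, c) = -4 + 6*c (n(k, c) = c*6 - 4 = 6*c - 4 = -4 + 6*c)
E(a, D) = -⅔ - 14*a/3 (E(a, D) = ((-4 + 6*(-4))*a - 1*4)/6 = ((-4 - 24)*a - 4)/6 = (-28*a - 4)/6 = (-4 - 28*a)/6 = -⅔ - 14*a/3)
(13 + V)*E(o, 5) = (13 + 47)*(-⅔ - 14/3*(-3)) = 60*(-⅔ + 14) = 60*(40/3) = 800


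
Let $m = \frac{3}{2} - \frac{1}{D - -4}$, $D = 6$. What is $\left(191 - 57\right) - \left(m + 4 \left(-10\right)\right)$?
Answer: $\frac{863}{5} \approx 172.6$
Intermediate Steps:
$m = \frac{7}{5}$ ($m = \frac{3}{2} - \frac{1}{6 - -4} = 3 \cdot \frac{1}{2} - \frac{1}{6 + 4} = \frac{3}{2} - \frac{1}{10} = \frac{7}{5} \approx 1.4$)
$\left(191 - 57\right) - \left(m + 4 \left(-10\right)\right) = \left(191 - 57\right) - \left(\frac{7}{5} + 4 \left(-10\right)\right) = \left(191 - 57\right) - \left(\frac{7}{5} - 40\right) = 134 - - \frac{193}{5} = 134 + \frac{193}{5} = \frac{863}{5}$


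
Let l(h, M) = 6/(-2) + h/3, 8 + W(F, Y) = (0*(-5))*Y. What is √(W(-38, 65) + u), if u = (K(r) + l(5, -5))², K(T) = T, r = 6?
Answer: 2*√31/3 ≈ 3.7118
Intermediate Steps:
W(F, Y) = -8 (W(F, Y) = -8 + (0*(-5))*Y = -8 + 0*Y = -8 + 0 = -8)
l(h, M) = -3 + h/3 (l(h, M) = 6*(-½) + h*(⅓) = -3 + h/3)
u = 196/9 (u = (6 + (-3 + (⅓)*5))² = (6 + (-3 + 5/3))² = (6 - 4/3)² = (14/3)² = 196/9 ≈ 21.778)
√(W(-38, 65) + u) = √(-8 + 196/9) = √(124/9) = 2*√31/3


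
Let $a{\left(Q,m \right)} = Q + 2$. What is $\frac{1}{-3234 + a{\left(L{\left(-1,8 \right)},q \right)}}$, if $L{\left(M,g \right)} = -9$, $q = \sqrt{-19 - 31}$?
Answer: $- \frac{1}{3241} \approx -0.00030855$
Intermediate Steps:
$q = 5 i \sqrt{2}$ ($q = \sqrt{-50} = 5 i \sqrt{2} \approx 7.0711 i$)
$a{\left(Q,m \right)} = 2 + Q$
$\frac{1}{-3234 + a{\left(L{\left(-1,8 \right)},q \right)}} = \frac{1}{-3234 + \left(2 - 9\right)} = \frac{1}{-3234 - 7} = \frac{1}{-3241} = - \frac{1}{3241}$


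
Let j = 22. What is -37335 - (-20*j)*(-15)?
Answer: -43935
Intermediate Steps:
-37335 - (-20*j)*(-15) = -37335 - (-20*22)*(-15) = -37335 - (-440)*(-15) = -37335 - 1*6600 = -37335 - 6600 = -43935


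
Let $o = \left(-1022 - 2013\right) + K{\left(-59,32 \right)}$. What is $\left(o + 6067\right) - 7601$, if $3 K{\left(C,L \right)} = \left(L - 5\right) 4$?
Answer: $-4533$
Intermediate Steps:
$K{\left(C,L \right)} = - \frac{20}{3} + \frac{4 L}{3}$ ($K{\left(C,L \right)} = \frac{\left(L - 5\right) 4}{3} = \frac{\left(-5 + L\right) 4}{3} = \frac{-20 + 4 L}{3} = - \frac{20}{3} + \frac{4 L}{3}$)
$o = -2999$ ($o = \left(-1022 - 2013\right) + \left(- \frac{20}{3} + \frac{4}{3} \cdot 32\right) = -3035 + \left(- \frac{20}{3} + \frac{128}{3}\right) = -3035 + 36 = -2999$)
$\left(o + 6067\right) - 7601 = \left(-2999 + 6067\right) - 7601 = 3068 - 7601 = -4533$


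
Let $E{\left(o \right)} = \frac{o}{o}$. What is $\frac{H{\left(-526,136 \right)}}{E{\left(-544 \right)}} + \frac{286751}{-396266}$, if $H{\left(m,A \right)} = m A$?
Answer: $- \frac{28347571327}{396266} \approx -71537.0$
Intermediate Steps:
$E{\left(o \right)} = 1$
$H{\left(m,A \right)} = A m$
$\frac{H{\left(-526,136 \right)}}{E{\left(-544 \right)}} + \frac{286751}{-396266} = \frac{136 \left(-526\right)}{1} + \frac{286751}{-396266} = \left(-71536\right) 1 + 286751 \left(- \frac{1}{396266}\right) = -71536 - \frac{286751}{396266} = - \frac{28347571327}{396266}$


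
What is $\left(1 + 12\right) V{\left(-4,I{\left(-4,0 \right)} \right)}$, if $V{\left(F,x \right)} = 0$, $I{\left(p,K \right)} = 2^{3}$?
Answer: $0$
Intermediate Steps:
$I{\left(p,K \right)} = 8$
$\left(1 + 12\right) V{\left(-4,I{\left(-4,0 \right)} \right)} = \left(1 + 12\right) 0 = 13 \cdot 0 = 0$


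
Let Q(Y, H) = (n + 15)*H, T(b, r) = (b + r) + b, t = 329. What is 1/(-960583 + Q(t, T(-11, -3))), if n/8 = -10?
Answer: -1/958958 ≈ -1.0428e-6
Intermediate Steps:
n = -80 (n = 8*(-10) = -80)
T(b, r) = r + 2*b
Q(Y, H) = -65*H (Q(Y, H) = (-80 + 15)*H = -65*H)
1/(-960583 + Q(t, T(-11, -3))) = 1/(-960583 - 65*(-3 + 2*(-11))) = 1/(-960583 - 65*(-3 - 22)) = 1/(-960583 - 65*(-25)) = 1/(-960583 + 1625) = 1/(-958958) = -1/958958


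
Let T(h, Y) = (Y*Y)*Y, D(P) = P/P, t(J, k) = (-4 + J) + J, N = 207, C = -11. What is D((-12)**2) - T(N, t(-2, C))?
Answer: 513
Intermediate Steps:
t(J, k) = -4 + 2*J
D(P) = 1
T(h, Y) = Y**3 (T(h, Y) = Y**2*Y = Y**3)
D((-12)**2) - T(N, t(-2, C)) = 1 - (-4 + 2*(-2))**3 = 1 - (-4 - 4)**3 = 1 - 1*(-8)**3 = 1 - 1*(-512) = 1 + 512 = 513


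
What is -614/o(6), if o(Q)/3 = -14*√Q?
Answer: 307*√6/126 ≈ 5.9682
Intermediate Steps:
o(Q) = -42*√Q (o(Q) = 3*(-14*√Q) = -42*√Q)
-614/o(6) = -614*(-√6/252) = -(-307)*√6/126 = 307*√6/126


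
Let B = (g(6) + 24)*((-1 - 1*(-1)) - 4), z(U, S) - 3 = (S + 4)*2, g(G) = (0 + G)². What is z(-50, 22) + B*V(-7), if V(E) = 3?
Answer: -665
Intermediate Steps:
g(G) = G²
z(U, S) = 11 + 2*S (z(U, S) = 3 + (S + 4)*2 = 3 + (4 + S)*2 = 3 + (8 + 2*S) = 11 + 2*S)
B = -240 (B = (6² + 24)*((-1 - 1*(-1)) - 4) = (36 + 24)*((-1 + 1) - 4) = 60*(0 - 4) = 60*(-4) = -240)
z(-50, 22) + B*V(-7) = (11 + 2*22) - 240*3 = (11 + 44) - 720 = 55 - 720 = -665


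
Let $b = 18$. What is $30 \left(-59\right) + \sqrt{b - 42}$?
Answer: $-1770 + 2 i \sqrt{6} \approx -1770.0 + 4.899 i$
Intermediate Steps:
$30 \left(-59\right) + \sqrt{b - 42} = 30 \left(-59\right) + \sqrt{18 - 42} = -1770 + \sqrt{-24} = -1770 + 2 i \sqrt{6}$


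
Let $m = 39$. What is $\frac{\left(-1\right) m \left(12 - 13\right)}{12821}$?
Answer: $\frac{39}{12821} \approx 0.0030419$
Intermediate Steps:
$\frac{\left(-1\right) m \left(12 - 13\right)}{12821} = \frac{\left(-1\right) 39 \left(12 - 13\right)}{12821} = - 39 \left(-1\right) \frac{1}{12821} = \left(-1\right) \left(-39\right) \frac{1}{12821} = 39 \cdot \frac{1}{12821} = \frac{39}{12821}$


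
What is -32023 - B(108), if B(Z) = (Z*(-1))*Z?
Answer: -20359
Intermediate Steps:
B(Z) = -Z² (B(Z) = (-Z)*Z = -Z²)
-32023 - B(108) = -32023 - (-1)*108² = -32023 - (-1)*11664 = -32023 - 1*(-11664) = -32023 + 11664 = -20359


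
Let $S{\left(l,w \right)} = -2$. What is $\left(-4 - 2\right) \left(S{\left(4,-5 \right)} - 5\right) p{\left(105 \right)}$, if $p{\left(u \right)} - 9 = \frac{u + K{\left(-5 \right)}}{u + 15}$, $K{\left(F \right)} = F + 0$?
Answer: $413$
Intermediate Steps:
$K{\left(F \right)} = F$
$p{\left(u \right)} = 9 + \frac{-5 + u}{15 + u}$ ($p{\left(u \right)} = 9 + \frac{u - 5}{u + 15} = 9 + \frac{-5 + u}{15 + u}$)
$\left(-4 - 2\right) \left(S{\left(4,-5 \right)} - 5\right) p{\left(105 \right)} = \left(-4 - 2\right) \left(-2 - 5\right) \frac{10 \left(13 + 105\right)}{15 + 105} = \left(-6\right) \left(-7\right) 10 \cdot \frac{1}{120} \cdot 118 = 42 \cdot 10 \cdot \frac{1}{120} \cdot 118 = 42 \cdot \frac{59}{6} = 413$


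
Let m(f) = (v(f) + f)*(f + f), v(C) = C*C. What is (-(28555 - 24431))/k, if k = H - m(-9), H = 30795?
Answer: -4124/32091 ≈ -0.12851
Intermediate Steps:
v(C) = C²
m(f) = 2*f*(f + f²) (m(f) = (f² + f)*(f + f) = (f + f²)*(2*f) = 2*f*(f + f²))
k = 32091 (k = 30795 - 2*(-9)²*(1 - 9) = 30795 - 2*81*(-8) = 30795 - 1*(-1296) = 30795 + 1296 = 32091)
(-(28555 - 24431))/k = -(28555 - 24431)/32091 = -1*4124*(1/32091) = -4124*1/32091 = -4124/32091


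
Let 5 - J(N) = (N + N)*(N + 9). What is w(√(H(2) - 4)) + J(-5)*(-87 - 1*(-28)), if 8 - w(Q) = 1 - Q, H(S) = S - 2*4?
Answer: -2648 + I*√10 ≈ -2648.0 + 3.1623*I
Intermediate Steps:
H(S) = -8 + S (H(S) = S - 8 = -8 + S)
w(Q) = 7 + Q (w(Q) = 8 - (1 - Q) = 8 + (-1 + Q) = 7 + Q)
J(N) = 5 - 2*N*(9 + N) (J(N) = 5 - (N + N)*(N + 9) = 5 - 2*N*(9 + N))
w(√(H(2) - 4)) + J(-5)*(-87 - 1*(-28)) = (7 + √((-8 + 2) - 4)) + (5 - 18*(-5) - 2*(-5)²)*(-87 - 1*(-28)) = (7 + √(-6 - 4)) + (5 + 90 - 2*25)*(-87 + 28) = (7 + √(-10)) + (5 + 90 - 50)*(-59) = (7 + I*√10) + 45*(-59) = (7 + I*√10) - 2655 = -2648 + I*√10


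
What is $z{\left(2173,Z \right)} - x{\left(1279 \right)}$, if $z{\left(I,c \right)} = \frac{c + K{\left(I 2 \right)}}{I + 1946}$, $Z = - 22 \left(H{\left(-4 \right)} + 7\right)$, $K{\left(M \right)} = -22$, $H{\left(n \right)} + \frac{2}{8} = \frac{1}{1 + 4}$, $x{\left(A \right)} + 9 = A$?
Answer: $- \frac{17437683}{13730} \approx -1270.0$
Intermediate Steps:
$x{\left(A \right)} = -9 + A$
$H{\left(n \right)} = - \frac{1}{20}$ ($H{\left(n \right)} = - \frac{1}{4} + \frac{1}{1 + 4} = - \frac{1}{4} + \frac{1}{5} = - \frac{1}{20}$)
$Z = - \frac{1529}{10}$ ($Z = - 22 \left(- \frac{1}{20} + 7\right) = \left(-22\right) \frac{139}{20} = - \frac{1529}{10} \approx -152.9$)
$z{\left(I,c \right)} = \frac{-22 + c}{1946 + I}$ ($z{\left(I,c \right)} = \frac{c - 22}{I + 1946} = \frac{-22 + c}{1946 + I}$)
$z{\left(2173,Z \right)} - x{\left(1279 \right)} = \frac{-22 - \frac{1529}{10}}{1946 + 2173} - \left(-9 + 1279\right) = \frac{1}{4119} \left(- \frac{1749}{10}\right) - 1270 = - \frac{583}{13730} - 1270 = - \frac{17437683}{13730}$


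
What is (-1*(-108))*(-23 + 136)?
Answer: 12204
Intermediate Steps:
(-1*(-108))*(-23 + 136) = 108*113 = 12204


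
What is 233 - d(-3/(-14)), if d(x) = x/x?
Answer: 232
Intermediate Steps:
d(x) = 1
233 - d(-3/(-14)) = 233 - 1*1 = 233 - 1 = 232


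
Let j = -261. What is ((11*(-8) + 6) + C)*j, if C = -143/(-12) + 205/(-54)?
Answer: 231391/12 ≈ 19283.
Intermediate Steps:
C = 877/108 (C = -143*(-1/12) + 205*(-1/54) = 143/12 - 205/54 = 877/108 ≈ 8.1204)
((11*(-8) + 6) + C)*j = ((11*(-8) + 6) + 877/108)*(-261) = ((-88 + 6) + 877/108)*(-261) = (-82 + 877/108)*(-261) = -7979/108*(-261) = 231391/12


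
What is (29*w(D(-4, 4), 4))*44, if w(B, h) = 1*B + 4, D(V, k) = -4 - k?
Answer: -5104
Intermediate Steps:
w(B, h) = 4 + B (w(B, h) = B + 4 = 4 + B)
(29*w(D(-4, 4), 4))*44 = (29*(4 + (-4 - 1*4)))*44 = (29*(4 + (-4 - 4)))*44 = (29*(4 - 8))*44 = (29*(-4))*44 = -116*44 = -5104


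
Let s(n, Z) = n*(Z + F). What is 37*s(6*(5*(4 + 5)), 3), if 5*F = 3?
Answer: 35964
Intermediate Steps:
F = ⅗ (F = (⅕)*3 = ⅗ ≈ 0.60000)
s(n, Z) = n*(⅗ + Z) (s(n, Z) = n*(Z + ⅗) = n*(⅗ + Z))
37*s(6*(5*(4 + 5)), 3) = 37*((6*(5*(4 + 5)))*(3 + 5*3)/5) = 37*((6*(5*9))*(3 + 15)/5) = 37*((⅕)*(6*45)*18) = 37*((⅕)*270*18) = 37*972 = 35964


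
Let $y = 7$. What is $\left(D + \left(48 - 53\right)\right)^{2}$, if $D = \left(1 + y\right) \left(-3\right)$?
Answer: $841$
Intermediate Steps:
$D = -24$ ($D = \left(1 + 7\right) \left(-3\right) = 8 \left(-3\right) = -24$)
$\left(D + \left(48 - 53\right)\right)^{2} = \left(-24 + \left(48 - 53\right)\right)^{2} = \left(-24 - 5\right)^{2} = \left(-29\right)^{2} = 841$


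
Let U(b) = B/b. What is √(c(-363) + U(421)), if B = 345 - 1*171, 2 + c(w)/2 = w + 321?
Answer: I*√15523954/421 ≈ 9.3588*I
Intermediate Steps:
c(w) = 638 + 2*w (c(w) = -4 + 2*(w + 321) = -4 + 2*(321 + w) = -4 + (642 + 2*w) = 638 + 2*w)
B = 174 (B = 345 - 171 = 174)
U(b) = 174/b
√(c(-363) + U(421)) = √((638 + 2*(-363)) + 174/421) = √((638 - 726) + 174*(1/421)) = √(-88 + 174/421) = √(-36874/421) = I*√15523954/421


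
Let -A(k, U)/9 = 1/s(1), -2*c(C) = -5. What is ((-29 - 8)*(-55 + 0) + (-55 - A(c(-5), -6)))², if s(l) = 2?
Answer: 15752961/4 ≈ 3.9382e+6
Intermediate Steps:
c(C) = 5/2 (c(C) = -½*(-5) = 5/2)
A(k, U) = -9/2
((-29 - 8)*(-55 + 0) + (-55 - A(c(-5), -6)))² = ((-29 - 8)*(-55 + 0) + (-55 - 1*(-9/2)))² = (-37*(-55) + (-55 + 9/2))² = (2035 - 101/2)² = (3969/2)² = 15752961/4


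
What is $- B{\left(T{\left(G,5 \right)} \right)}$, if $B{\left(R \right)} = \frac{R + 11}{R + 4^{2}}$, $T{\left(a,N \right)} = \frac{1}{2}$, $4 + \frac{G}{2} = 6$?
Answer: $- \frac{23}{33} \approx -0.69697$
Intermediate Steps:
$G = 4$ ($G = -8 + 2 \cdot 6 = -8 + 12 = 4$)
$T{\left(a,N \right)} = \frac{1}{2}$
$B{\left(R \right)} = \frac{11 + R}{16 + R}$ ($B{\left(R \right)} = \frac{11 + R}{R + 16} = \frac{11 + R}{16 + R}$)
$- B{\left(T{\left(G,5 \right)} \right)} = - \frac{11 + \frac{1}{2}}{16 + \frac{1}{2}} = - \frac{23}{\frac{33}{2} \cdot 2} = - \frac{2 \cdot 23}{33 \cdot 2} = \left(-1\right) \frac{23}{33} = - \frac{23}{33}$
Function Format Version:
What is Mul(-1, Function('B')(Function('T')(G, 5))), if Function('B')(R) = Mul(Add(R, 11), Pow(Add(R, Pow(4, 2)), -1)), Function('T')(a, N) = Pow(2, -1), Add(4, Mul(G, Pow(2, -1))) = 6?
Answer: Rational(-23, 33) ≈ -0.69697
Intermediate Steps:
G = 4 (G = Add(-8, Mul(2, 6)) = Add(-8, 12) = 4)
Function('T')(a, N) = Rational(1, 2)
Function('B')(R) = Mul(Pow(Add(16, R), -1), Add(11, R)) (Function('B')(R) = Mul(Add(11, R), Pow(Add(R, 16), -1)) = Mul(Add(11, R), Pow(Add(16, R), -1)) = Mul(Pow(Add(16, R), -1), Add(11, R)))
Mul(-1, Function('B')(Function('T')(G, 5))) = Mul(-1, Mul(Pow(Add(16, Rational(1, 2)), -1), Add(11, Rational(1, 2)))) = Mul(-1, Mul(Pow(Rational(33, 2), -1), Rational(23, 2))) = Mul(-1, Mul(Rational(2, 33), Rational(23, 2))) = Mul(-1, Rational(23, 33)) = Rational(-23, 33)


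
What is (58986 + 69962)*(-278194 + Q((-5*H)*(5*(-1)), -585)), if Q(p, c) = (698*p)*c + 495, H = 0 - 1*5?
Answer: 6545858374348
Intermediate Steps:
H = -5 (H = 0 - 5 = -5)
Q(p, c) = 495 + 698*c*p (Q(p, c) = 698*c*p + 495 = 495 + 698*c*p)
(58986 + 69962)*(-278194 + Q((-5*H)*(5*(-1)), -585)) = (58986 + 69962)*(-278194 + (495 + 698*(-585)*((-5*(-5))*(5*(-1))))) = 128948*(-278194 + (495 + 698*(-585)*(25*(-5)))) = 128948*(-278194 + (495 + 698*(-585)*(-125))) = 128948*(-278194 + (495 + 51041250)) = 128948*(-278194 + 51041745) = 128948*50763551 = 6545858374348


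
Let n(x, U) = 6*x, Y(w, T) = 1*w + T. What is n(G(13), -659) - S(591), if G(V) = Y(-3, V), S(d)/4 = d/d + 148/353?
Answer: 19176/353 ≈ 54.323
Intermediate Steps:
Y(w, T) = T + w (Y(w, T) = w + T = T + w)
S(d) = 2004/353 (S(d) = 4*(d/d + 148/353) = 4*(1 + 148*(1/353)) = 4*(1 + 148/353) = 4*(501/353) = 2004/353)
G(V) = -3 + V (G(V) = V - 3 = -3 + V)
n(G(13), -659) - S(591) = 6*(-3 + 13) - 1*2004/353 = 6*10 - 2004/353 = 60 - 2004/353 = 19176/353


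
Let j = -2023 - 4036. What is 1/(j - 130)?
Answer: -1/6189 ≈ -0.00016158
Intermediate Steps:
j = -6059
1/(j - 130) = 1/(-6059 - 130) = 1/(-6189) = -1/6189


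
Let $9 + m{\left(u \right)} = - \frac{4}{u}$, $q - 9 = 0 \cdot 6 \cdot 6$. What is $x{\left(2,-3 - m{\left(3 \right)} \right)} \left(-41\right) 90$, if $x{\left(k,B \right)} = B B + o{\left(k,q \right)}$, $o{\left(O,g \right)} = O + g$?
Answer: $-239030$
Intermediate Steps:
$q = 9$ ($q = 9 + 0 \cdot 6 \cdot 6 = 9 + 0 \cdot 6 = 9 + 0 = 9$)
$m{\left(u \right)} = -9 - \frac{4}{u}$
$x{\left(k,B \right)} = 9 + k + B^{2}$ ($x{\left(k,B \right)} = B B + \left(k + 9\right) = B^{2} + \left(9 + k\right) = 9 + k + B^{2}$)
$x{\left(2,-3 - m{\left(3 \right)} \right)} \left(-41\right) 90 = \left(9 + 2 + \left(-3 - \left(-9 - \frac{4}{3}\right)\right)^{2}\right) \left(-41\right) 90 = \left(9 + 2 + \left(-3 - - \frac{31}{3}\right)^{2}\right) \left(-41\right) 90 = \left(9 + 2 + \left(-3 + \frac{31}{3}\right)^{2}\right) \left(-41\right) 90 = \left(9 + 2 + \left(\frac{22}{3}\right)^{2}\right) \left(-41\right) 90 = \left(9 + 2 + \frac{484}{9}\right) \left(-41\right) 90 = \frac{583}{9} \left(-41\right) 90 = \left(- \frac{23903}{9}\right) 90 = -239030$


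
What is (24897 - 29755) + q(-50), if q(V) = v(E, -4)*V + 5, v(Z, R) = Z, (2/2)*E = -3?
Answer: -4703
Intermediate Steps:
E = -3
q(V) = 5 - 3*V (q(V) = -3*V + 5 = 5 - 3*V)
(24897 - 29755) + q(-50) = (24897 - 29755) + (5 - 3*(-50)) = -4858 + (5 + 150) = -4858 + 155 = -4703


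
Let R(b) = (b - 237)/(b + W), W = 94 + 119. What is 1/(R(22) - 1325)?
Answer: -47/62318 ≈ -0.00075420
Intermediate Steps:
W = 213
R(b) = (-237 + b)/(213 + b) (R(b) = (b - 237)/(b + 213) = (-237 + b)/(213 + b))
1/(R(22) - 1325) = 1/((-237 + 22)/(213 + 22) - 1325) = 1/(-215/235 - 1325) = 1/((1/235)*(-215) - 1325) = 1/(-43/47 - 1325) = 1/(-62318/47) = -47/62318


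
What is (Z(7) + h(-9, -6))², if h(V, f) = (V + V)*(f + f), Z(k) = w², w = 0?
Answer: 46656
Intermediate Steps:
Z(k) = 0 (Z(k) = 0² = 0)
h(V, f) = 4*V*f (h(V, f) = (2*V)*(2*f) = 4*V*f)
(Z(7) + h(-9, -6))² = (0 + 4*(-9)*(-6))² = (0 + 216)² = 216² = 46656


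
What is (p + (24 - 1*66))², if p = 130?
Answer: 7744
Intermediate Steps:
(p + (24 - 1*66))² = (130 + (24 - 1*66))² = (130 + (24 - 66))² = (130 - 42)² = 88² = 7744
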